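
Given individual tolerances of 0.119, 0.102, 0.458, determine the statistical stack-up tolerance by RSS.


RSS = sqrt(0.119^2 + 0.102^2 + 0.458^2)
= sqrt(0.234329)
= 0.4841

0.4841


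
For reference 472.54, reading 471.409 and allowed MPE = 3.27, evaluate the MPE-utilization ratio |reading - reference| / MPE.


e = indication - reference = 471.409 - 472.54 = -1.1310
|e| = 1.1310
ratio = |e| / MPE = 1.1310 / 3.27
ratio = 0.3459

0.3459


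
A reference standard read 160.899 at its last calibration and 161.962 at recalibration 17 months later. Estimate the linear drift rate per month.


rate = (v2 - v1) / months
= (161.962 - 160.899) / 17
= 1.0630 / 17
= 0.0625

0.0625


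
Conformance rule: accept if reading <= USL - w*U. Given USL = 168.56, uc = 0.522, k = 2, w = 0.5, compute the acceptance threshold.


U = k * uc = 2 * 0.522 = 1.044
guard band g = w * U = 0.5 * 1.044 = 0.522
AL = USL - g = 168.56 - 0.522
AL = 168.0380

168.0380


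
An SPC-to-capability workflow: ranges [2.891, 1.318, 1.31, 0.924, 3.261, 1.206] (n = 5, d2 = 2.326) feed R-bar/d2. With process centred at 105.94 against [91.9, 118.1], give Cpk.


R_bar = (2.891 + 1.318 + 1.31 + 0.924 + 3.261 + 1.206) / 6 = 1.8183333
sigma = R_bar / d2 = 1.8183333 / 2.326 = 0.78174261
Cp = (USL - LSL)/(6*sigma) = (118.1 - 91.9)/(6*0.78174261) = 5.5858
Cpu = (118.1 - 105.94)/(3*0.78174261) = 5.1850
Cpl = (105.94 - 91.9)/(3*0.78174261) = 5.9866
Cpk = min(Cpu, Cpl) = 5.1850

5.1850


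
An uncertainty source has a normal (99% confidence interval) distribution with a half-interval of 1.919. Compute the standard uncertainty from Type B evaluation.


u_B = half_width / 2.576
u_B = 1.919 / 2.576
u_B = 0.7450

0.7450


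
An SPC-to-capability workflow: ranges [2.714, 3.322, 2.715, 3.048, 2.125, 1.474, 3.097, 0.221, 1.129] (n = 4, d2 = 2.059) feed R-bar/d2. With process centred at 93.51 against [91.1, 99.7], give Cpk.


R_bar = (2.714 + 3.322 + 2.715 + 3.048 + 2.125 + 1.474 + 3.097 + 0.221 + 1.129) / 9 = 2.205
sigma = R_bar / d2 = 2.205 / 2.059 = 1.0709082
Cp = (USL - LSL)/(6*sigma) = (99.7 - 91.1)/(6*1.0709082) = 1.3384
Cpu = (99.7 - 93.51)/(3*1.0709082) = 1.9267
Cpl = (93.51 - 91.1)/(3*1.0709082) = 0.7501
Cpk = min(Cpu, Cpl) = 0.7501

0.7501


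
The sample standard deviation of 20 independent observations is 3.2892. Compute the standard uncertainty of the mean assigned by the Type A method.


u_A = s / sqrt(n)
u_A = 3.2892 / sqrt(20)
u_A = 3.2892 / 4.472136
u_A = 0.7355

0.7355


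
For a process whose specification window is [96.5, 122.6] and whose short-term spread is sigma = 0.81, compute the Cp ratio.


Cp = (USL - LSL) / (6 * sigma)
= (122.6 - 96.5) / (6 * 0.81)
= 26.1000 / 4.8600
= 5.3704

5.3704


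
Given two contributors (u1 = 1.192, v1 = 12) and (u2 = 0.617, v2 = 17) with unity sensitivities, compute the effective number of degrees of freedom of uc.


uc = sqrt(u1^2 + u2^2) = sqrt(1.192^2 + 0.617^2) = 1.3422194
v_eff = uc^4 / (u1^4/v1 + u2^4/v2)
= 1.3422194^4 / (1.192^4/12 + 0.617^4/17)
= 3.2455929 / 0.17676282
v_eff = 18.3613

18.3613


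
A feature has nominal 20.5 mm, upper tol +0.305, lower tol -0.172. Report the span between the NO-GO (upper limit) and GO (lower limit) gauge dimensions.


GO = nominal - lower_tol (smallest hole = maximum material condition)
GO = 20.5 - 0.172 = 20.328
NO-GO = nominal + upper_tol (largest hole = least material condition)
NO-GO = 20.5 + 0.305 = 20.805
spread = NO-GO - GO = 20.805 - 20.328 = 0.4770

0.4770


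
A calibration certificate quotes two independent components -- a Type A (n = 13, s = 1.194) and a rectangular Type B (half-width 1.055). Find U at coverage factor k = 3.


u_A = s / sqrt(n) = 1.194 / sqrt(13) = 0.33115602
u_B = half_width / sqrt(3) = 1.055 / sqrt(3) = 0.60910453
uc = sqrt(u_A^2 + u_B^2) = sqrt(0.33115602^2 + 0.60910453^2) = 0.69330559
U = k * uc = 3 * 0.69330559
U = 2.0799

2.0799


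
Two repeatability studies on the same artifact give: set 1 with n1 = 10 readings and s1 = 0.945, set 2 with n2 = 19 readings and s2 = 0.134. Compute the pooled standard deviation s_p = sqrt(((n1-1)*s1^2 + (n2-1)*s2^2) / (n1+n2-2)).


s_p = sqrt(((n1-1)*s1^2 + (n2-1)*s2^2) / (n1+n2-2))
numerator = (10-1)*0.945^2 + (19-1)*0.134^2 = 8.037225 + 0.323208 = 8.360433
denominator = 10 + 19 - 2 = 27
s_p^2 = 8.360433 / 27 = 0.30964567
s_p = sqrt(0.30964567) = 0.5565

0.5565


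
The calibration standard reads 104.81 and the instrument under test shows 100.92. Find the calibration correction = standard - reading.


Correction = standard - reading
= 104.81 - 100.92
= 3.8900

3.8900


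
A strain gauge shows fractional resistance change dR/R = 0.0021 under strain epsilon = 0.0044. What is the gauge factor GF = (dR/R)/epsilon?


GF = (dR/R) / epsilon
= 0.0021 / 0.0044
= 0.4773

0.4773


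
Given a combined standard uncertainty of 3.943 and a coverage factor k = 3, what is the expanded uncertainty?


U = k * uc
U = 3 * 3.943
U = 11.8290

11.8290


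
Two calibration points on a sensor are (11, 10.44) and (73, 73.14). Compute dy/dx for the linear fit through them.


slope = (y2 - y1) / (x2 - x1)
= (73.14 - 10.44) / (73 - 11)
= 62.7000 / 62
= 1.0113

1.0113


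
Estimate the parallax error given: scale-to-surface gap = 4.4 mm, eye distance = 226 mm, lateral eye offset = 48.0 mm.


error = h * offset / d
= 4.4 * 48.0 / 226
= 0.9345

0.9345


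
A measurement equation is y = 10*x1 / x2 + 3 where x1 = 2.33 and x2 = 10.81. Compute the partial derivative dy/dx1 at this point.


y = 10*x1 / x2 + 3
dy/dx1 = 10/x2
Evaluate at x2 = 10.81: c1 = 10 / 10.81
c1 = 0.9251

0.9251


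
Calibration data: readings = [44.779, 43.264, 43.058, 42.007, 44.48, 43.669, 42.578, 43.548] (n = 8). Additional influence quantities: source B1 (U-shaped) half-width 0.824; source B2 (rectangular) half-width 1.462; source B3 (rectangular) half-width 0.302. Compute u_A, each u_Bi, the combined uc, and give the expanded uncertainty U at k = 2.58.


mean = (44.779 + 43.264 + 43.058 + 42.007 + 44.48 + 43.669 + 42.578 + 43.548) / 8 = 43.422875
s = sqrt(sum((x - mean)^2)/(n-1)) = 0.91882789
u_A = s / sqrt(n) = 0.91882789 / sqrt(8) = 0.32485472
u_B1 = 0.824 / sqrt(2) = 0.58265599
u_B2 = 1.462 / sqrt(3) = 0.84408609
u_B3 = 0.302 / sqrt(3) = 0.17435978
uc = sqrt(0.32485472^2 + 0.58265599^2 + 0.84408609^2 + 0.17435978^2) = 1.0899088
U = k * uc = 2.58 * 1.0899088
U = 2.8120

2.8120


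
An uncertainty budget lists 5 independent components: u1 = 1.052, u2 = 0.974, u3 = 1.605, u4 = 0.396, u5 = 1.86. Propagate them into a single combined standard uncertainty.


uc = sqrt(1.052^2 + 0.974^2 + 1.605^2 + 0.396^2 + 1.86^2)
uc = sqrt(8.247821)
uc = 2.8719

2.8719


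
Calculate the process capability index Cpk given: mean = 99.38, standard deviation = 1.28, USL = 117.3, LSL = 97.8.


Cpu = (USL - mean) / (3*sigma) = (117.3 - 99.38) / (3*1.28) = 4.6667
Cpl = (mean - LSL) / (3*sigma) = (99.38 - 97.8) / (3*1.28) = 0.4115
Cpk = min(Cpu, Cpl) = 0.4115

0.4115


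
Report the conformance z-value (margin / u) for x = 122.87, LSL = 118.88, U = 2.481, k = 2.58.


u = U / k = 2.481 / 2.58 = 0.96162791
margin = |LSL - x| = |118.88 - 122.87| = 3.99
z = margin / u = 3.99 / 0.96162791
z = 4.1492

4.1492


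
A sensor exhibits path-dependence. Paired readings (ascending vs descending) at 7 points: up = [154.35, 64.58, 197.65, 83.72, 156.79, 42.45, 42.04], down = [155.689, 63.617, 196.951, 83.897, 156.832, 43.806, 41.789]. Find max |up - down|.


|154.35 - 155.689| = 1.3390
|64.58 - 63.617| = 0.9630
|197.65 - 196.951| = 0.6990
|83.72 - 83.897| = 0.1770
|156.79 - 156.832| = 0.0420
|42.45 - 43.806| = 1.3560
|42.04 - 41.789| = 0.2510
hysteresis = max(diffs) = 1.3560

1.3560


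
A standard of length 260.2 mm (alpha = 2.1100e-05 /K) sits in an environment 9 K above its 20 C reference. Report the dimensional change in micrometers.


dL = L * alpha * dT
= 260.2 * 2.1100e-05 * 9
= 0.0494120 mm
dL_um = 0.0494120 * 1000 = 49.4120 um

49.4120


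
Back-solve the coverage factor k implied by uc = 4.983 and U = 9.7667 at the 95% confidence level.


k = U / uc
k = 9.7667 / 4.983
k = 1.96

1.96


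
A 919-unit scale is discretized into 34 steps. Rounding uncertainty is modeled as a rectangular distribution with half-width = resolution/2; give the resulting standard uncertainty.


resolution = range / divisions
resolution = 919 / 34 = 27.029412
u_res = resolution / (2*sqrt(3))
u_res = 27.029412 / 3.4641016
u_res = 7.8027

7.8027


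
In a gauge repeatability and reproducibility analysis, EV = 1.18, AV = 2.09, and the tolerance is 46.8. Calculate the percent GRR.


GRR = sqrt(EV^2 + AV^2) = sqrt(1.18^2 + 2.09^2) = 2.4001042
%GRR = GRR / tol * 100 = 2.4001042 / 46.8 * 100
%GRR = 5.1284

5.1284


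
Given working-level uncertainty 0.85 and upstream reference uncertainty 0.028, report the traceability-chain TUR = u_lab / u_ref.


TUR = u_lab / u_ref
= 0.85 / 0.028
= 30.3571

30.3571


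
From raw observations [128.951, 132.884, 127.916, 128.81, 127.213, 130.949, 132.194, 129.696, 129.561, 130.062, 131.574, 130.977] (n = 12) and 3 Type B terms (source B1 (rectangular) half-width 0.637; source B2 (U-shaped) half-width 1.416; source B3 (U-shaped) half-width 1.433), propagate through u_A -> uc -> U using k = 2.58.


mean = (128.951 + 132.884 + 127.916 + 128.81 + 127.213 + 130.949 + 132.194 + 129.696 + 129.561 + 130.062 + 131.574 + 130.977) / 12 = 130.0655833
s = sqrt(sum((x - mean)^2)/(n-1)) = 1.7143244
u_A = s / sqrt(n) = 1.7143244 / sqrt(12) = 0.49488283
u_B1 = 0.637 / sqrt(3) = 0.36777212
u_B2 = 1.416 / sqrt(2) = 1.0012632
u_B3 = 1.433 / sqrt(2) = 1.013284
uc = sqrt(0.49488283^2 + 0.36777212^2 + 1.0012632^2 + 1.013284^2) = 1.5522364
U = k * uc = 2.58 * 1.5522364
U = 4.0048

4.0048


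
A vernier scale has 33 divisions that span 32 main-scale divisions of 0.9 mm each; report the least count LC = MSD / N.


LC = MSD / n_div
= 0.9 / 33
= 0.0273

0.0273


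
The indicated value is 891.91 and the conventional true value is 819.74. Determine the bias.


Systematic error = measured - true
= 891.91 - 819.74
= 72.1700

72.1700


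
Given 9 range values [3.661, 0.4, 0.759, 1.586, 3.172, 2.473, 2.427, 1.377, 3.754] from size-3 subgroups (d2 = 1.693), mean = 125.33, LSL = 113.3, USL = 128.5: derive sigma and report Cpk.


R_bar = (3.661 + 0.4 + 0.759 + 1.586 + 3.172 + 2.473 + 2.427 + 1.377 + 3.754) / 9 = 2.1787778
sigma = R_bar / d2 = 2.1787778 / 1.693 = 1.2869331
Cp = (USL - LSL)/(6*sigma) = (128.5 - 113.3)/(6*1.2869331) = 1.9685
Cpu = (128.5 - 125.33)/(3*1.2869331) = 0.8211
Cpl = (125.33 - 113.3)/(3*1.2869331) = 3.1159
Cpk = min(Cpu, Cpl) = 0.8211

0.8211


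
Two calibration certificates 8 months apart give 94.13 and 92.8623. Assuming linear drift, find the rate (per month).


rate = (v2 - v1) / months
= (92.8623 - 94.13) / 8
= -1.2677 / 8
= -0.1585

-0.1585


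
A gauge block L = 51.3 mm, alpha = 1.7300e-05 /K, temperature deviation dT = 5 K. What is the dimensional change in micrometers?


dL = L * alpha * dT
= 51.3 * 1.7300e-05 * 5
= 0.0044375 mm
dL_um = 0.0044375 * 1000 = 4.4375 um

4.4375


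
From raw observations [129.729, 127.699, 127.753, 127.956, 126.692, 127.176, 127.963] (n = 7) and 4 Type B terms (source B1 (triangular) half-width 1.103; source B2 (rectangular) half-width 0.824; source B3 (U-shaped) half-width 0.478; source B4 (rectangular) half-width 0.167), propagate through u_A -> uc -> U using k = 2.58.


mean = (129.729 + 127.699 + 127.753 + 127.956 + 126.692 + 127.176 + 127.963) / 7 = 127.8525714
s = sqrt(sum((x - mean)^2)/(n-1)) = 0.94710521
u_A = s / sqrt(n) = 0.94710521 / sqrt(7) = 0.35797212
u_B1 = 1.103 / sqrt(6) = 0.45029786
u_B2 = 0.824 / sqrt(3) = 0.47573662
u_B3 = 0.478 / sqrt(2) = 0.33799704
u_B4 = 0.167 / sqrt(3) = 0.096417495
uc = sqrt(0.35797212^2 + 0.45029786^2 + 0.47573662^2 + 0.33799704^2 + 0.096417495^2) = 0.82509143
U = k * uc = 2.58 * 0.82509143
U = 2.1287

2.1287


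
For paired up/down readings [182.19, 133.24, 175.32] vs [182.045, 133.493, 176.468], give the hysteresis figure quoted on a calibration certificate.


|182.19 - 182.045| = 0.1450
|133.24 - 133.493| = 0.2530
|175.32 - 176.468| = 1.1480
hysteresis = max(diffs) = 1.1480

1.1480


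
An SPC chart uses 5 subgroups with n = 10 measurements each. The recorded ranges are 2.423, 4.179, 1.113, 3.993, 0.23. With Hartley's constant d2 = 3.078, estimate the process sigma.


R_bar = (2.423 + 4.179 + 1.113 + 3.993 + 0.23) / 5
R_bar = 11.938 / 5 = 2.3876
sigma_hat = R_bar / d2 = 2.3876 / 3.078 = 0.7757

0.7757


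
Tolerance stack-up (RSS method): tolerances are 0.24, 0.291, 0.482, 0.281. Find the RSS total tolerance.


RSS = sqrt(0.24^2 + 0.291^2 + 0.482^2 + 0.281^2)
= sqrt(0.453566)
= 0.6735

0.6735


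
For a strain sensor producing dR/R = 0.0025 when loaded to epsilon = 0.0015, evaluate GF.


GF = (dR/R) / epsilon
= 0.0025 / 0.0015
= 1.6667

1.6667


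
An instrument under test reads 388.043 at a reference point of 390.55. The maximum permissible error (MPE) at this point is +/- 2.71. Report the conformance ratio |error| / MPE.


e = indication - reference = 388.043 - 390.55 = -2.5070
|e| = 2.5070
ratio = |e| / MPE = 2.5070 / 2.71
ratio = 0.9251

0.9251


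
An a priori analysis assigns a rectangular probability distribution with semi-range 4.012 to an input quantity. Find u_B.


u_B = half_width / sqrt(3)
u_B = 4.012 / 1.7320508
u_B = 2.3163

2.3163


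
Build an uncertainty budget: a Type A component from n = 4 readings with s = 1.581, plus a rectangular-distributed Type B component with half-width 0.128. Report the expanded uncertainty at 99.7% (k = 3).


u_A = s / sqrt(n) = 1.581 / sqrt(4) = 0.7905
u_B = half_width / sqrt(3) = 0.128 / sqrt(3) = 0.073900834
uc = sqrt(u_A^2 + u_B^2) = sqrt(0.7905^2 + 0.073900834^2) = 0.79394684
U = k * uc = 3 * 0.79394684
U = 2.3818

2.3818


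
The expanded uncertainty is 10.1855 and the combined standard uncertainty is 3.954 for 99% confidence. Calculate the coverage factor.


k = U / uc
k = 10.1855 / 3.954
k = 2.576

2.576


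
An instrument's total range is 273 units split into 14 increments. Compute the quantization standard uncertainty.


resolution = range / divisions
resolution = 273 / 14 = 19.5
u_res = resolution / (2*sqrt(3))
u_res = 19.5 / 3.4641016
u_res = 5.6292

5.6292


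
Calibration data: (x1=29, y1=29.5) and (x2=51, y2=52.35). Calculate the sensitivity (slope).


slope = (y2 - y1) / (x2 - x1)
= (52.35 - 29.5) / (51 - 29)
= 22.8500 / 22
= 1.0386

1.0386


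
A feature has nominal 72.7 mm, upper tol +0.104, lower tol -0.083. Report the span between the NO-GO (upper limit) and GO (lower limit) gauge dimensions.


GO = nominal - lower_tol (smallest hole = maximum material condition)
GO = 72.7 - 0.083 = 72.617
NO-GO = nominal + upper_tol (largest hole = least material condition)
NO-GO = 72.7 + 0.104 = 72.804
spread = NO-GO - GO = 72.804 - 72.617 = 0.1870

0.1870


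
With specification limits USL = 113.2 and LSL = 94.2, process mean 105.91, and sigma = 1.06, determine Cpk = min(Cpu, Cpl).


Cpu = (USL - mean) / (3*sigma) = (113.2 - 105.91) / (3*1.06) = 2.2925
Cpl = (mean - LSL) / (3*sigma) = (105.91 - 94.2) / (3*1.06) = 3.6824
Cpk = min(Cpu, Cpl) = 2.2925

2.2925


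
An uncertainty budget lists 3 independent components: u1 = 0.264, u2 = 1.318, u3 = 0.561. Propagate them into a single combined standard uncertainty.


uc = sqrt(0.264^2 + 1.318^2 + 0.561^2)
uc = sqrt(2.121541)
uc = 1.4566

1.4566


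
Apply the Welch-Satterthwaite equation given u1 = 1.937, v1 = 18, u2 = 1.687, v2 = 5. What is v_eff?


uc = sqrt(u1^2 + u2^2) = sqrt(1.937^2 + 1.687^2) = 2.5686452
v_eff = uc^4 / (u1^4/v1 + u2^4/v2)
= 2.5686452^4 / (1.937^4/18 + 1.687^4/5)
= 43.532788 / 2.4019785
v_eff = 18.1237

18.1237


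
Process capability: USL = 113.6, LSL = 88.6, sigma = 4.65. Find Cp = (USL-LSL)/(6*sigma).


Cp = (USL - LSL) / (6 * sigma)
= (113.6 - 88.6) / (6 * 4.65)
= 25.0000 / 27.9000
= 0.8961

0.8961


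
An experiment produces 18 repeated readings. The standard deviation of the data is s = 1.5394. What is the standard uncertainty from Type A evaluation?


u_A = s / sqrt(n)
u_A = 1.5394 / sqrt(18)
u_A = 1.5394 / 4.2426407
u_A = 0.3628

0.3628


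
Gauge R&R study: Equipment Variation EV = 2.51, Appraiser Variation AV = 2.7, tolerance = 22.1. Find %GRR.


GRR = sqrt(EV^2 + AV^2) = sqrt(2.51^2 + 2.7^2) = 3.6864753
%GRR = GRR / tol * 100 = 3.6864753 / 22.1 * 100
%GRR = 16.6809

16.6809


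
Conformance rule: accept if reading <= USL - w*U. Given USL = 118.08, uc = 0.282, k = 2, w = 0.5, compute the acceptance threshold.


U = k * uc = 2 * 0.282 = 0.564
guard band g = w * U = 0.5 * 0.564 = 0.282
AL = USL - g = 118.08 - 0.282
AL = 117.7980

117.7980


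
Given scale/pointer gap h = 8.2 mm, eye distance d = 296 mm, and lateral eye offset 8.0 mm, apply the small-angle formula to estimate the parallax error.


error = h * offset / d
= 8.2 * 8.0 / 296
= 0.2216

0.2216


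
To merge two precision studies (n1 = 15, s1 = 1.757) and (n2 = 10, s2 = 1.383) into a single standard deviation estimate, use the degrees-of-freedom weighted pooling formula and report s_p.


s_p = sqrt(((n1-1)*s1^2 + (n2-1)*s2^2) / (n1+n2-2))
numerator = (15-1)*1.757^2 + (10-1)*1.383^2 = 43.218686 + 17.214201 = 60.432887
denominator = 15 + 10 - 2 = 23
s_p^2 = 60.432887 / 23 = 2.6275168
s_p = sqrt(2.6275168) = 1.6210

1.6210


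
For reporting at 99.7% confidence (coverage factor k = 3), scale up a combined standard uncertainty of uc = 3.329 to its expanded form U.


U = k * uc
U = 3 * 3.329
U = 9.9870

9.9870


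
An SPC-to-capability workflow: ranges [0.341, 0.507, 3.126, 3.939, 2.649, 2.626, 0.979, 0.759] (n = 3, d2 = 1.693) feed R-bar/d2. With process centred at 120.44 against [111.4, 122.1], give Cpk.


R_bar = (0.341 + 0.507 + 3.126 + 3.939 + 2.649 + 2.626 + 0.979 + 0.759) / 8 = 1.86575
sigma = R_bar / d2 = 1.86575 / 1.693 = 1.1020378
Cp = (USL - LSL)/(6*sigma) = (122.1 - 111.4)/(6*1.1020378) = 1.6182
Cpu = (122.1 - 120.44)/(3*1.1020378) = 0.5021
Cpl = (120.44 - 111.4)/(3*1.1020378) = 2.7343
Cpk = min(Cpu, Cpl) = 0.5021

0.5021


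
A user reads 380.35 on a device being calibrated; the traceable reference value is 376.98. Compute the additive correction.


Correction = standard - reading
= 376.98 - 380.35
= -3.3700

-3.3700


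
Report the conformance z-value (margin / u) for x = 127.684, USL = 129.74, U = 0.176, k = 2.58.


u = U / k = 0.176 / 2.58 = 0.068217054
margin = |USL - x| = |129.74 - 127.684| = 2.056
z = margin / u = 2.056 / 0.068217054
z = 30.1391

30.1391


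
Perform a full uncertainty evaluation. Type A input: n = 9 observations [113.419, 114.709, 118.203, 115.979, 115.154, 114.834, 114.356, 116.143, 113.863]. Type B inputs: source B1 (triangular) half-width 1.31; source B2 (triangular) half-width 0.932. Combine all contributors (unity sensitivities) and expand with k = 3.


mean = (113.419 + 114.709 + 118.203 + 115.979 + 115.154 + 114.834 + 114.356 + 116.143 + 113.863) / 9 = 115.1844444
s = sqrt(sum((x - mean)^2)/(n-1)) = 1.4387903
u_A = s / sqrt(n) = 1.4387903 / sqrt(9) = 0.47959677
u_B1 = 1.31 / sqrt(6) = 0.53480526
u_B2 = 0.932 / sqrt(6) = 0.38048741
uc = sqrt(0.47959677^2 + 0.53480526^2 + 0.38048741^2) = 0.8128963
U = k * uc = 3 * 0.8128963
U = 2.4387

2.4387


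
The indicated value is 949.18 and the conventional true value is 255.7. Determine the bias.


Systematic error = measured - true
= 949.18 - 255.7
= 693.4800

693.4800


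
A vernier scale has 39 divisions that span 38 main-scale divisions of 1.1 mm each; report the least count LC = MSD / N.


LC = MSD / n_div
= 1.1 / 39
= 0.0282

0.0282


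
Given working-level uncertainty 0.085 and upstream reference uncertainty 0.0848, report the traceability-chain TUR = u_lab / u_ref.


TUR = u_lab / u_ref
= 0.085 / 0.0848
= 1.0024

1.0024


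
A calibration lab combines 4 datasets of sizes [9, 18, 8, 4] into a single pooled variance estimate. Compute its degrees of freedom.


nu = sum_i (n_i - 1)
nu = ((9 - 1) + (18 - 1) + (8 - 1) + (4 - 1))
nu = 8 + 17 + 7 + 3
nu = 35

35


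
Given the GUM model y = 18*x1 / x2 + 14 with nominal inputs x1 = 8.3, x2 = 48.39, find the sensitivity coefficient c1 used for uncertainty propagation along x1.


y = 18*x1 / x2 + 14
dy/dx1 = 18/x2
Evaluate at x2 = 48.39: c1 = 18 / 48.39
c1 = 0.3720

0.3720


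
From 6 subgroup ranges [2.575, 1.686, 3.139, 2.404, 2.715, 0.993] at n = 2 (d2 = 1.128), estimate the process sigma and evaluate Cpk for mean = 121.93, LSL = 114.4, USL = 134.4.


R_bar = (2.575 + 1.686 + 3.139 + 2.404 + 2.715 + 0.993) / 6 = 2.252
sigma = R_bar / d2 = 2.252 / 1.128 = 1.9964539
Cp = (USL - LSL)/(6*sigma) = (134.4 - 114.4)/(6*1.9964539) = 1.6696
Cpu = (134.4 - 121.93)/(3*1.9964539) = 2.0820
Cpl = (121.93 - 114.4)/(3*1.9964539) = 1.2572
Cpk = min(Cpu, Cpl) = 1.2572

1.2572


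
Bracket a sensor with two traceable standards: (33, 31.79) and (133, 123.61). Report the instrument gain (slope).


slope = (y2 - y1) / (x2 - x1)
= (123.61 - 31.79) / (133 - 33)
= 91.8200 / 100
= 0.9182

0.9182


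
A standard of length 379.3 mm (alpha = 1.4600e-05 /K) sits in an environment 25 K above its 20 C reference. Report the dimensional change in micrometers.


dL = L * alpha * dT
= 379.3 * 1.4600e-05 * 25
= 0.1384445 mm
dL_um = 0.1384445 * 1000 = 138.4445 um

138.4445


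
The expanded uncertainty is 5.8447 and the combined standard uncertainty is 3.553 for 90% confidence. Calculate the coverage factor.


k = U / uc
k = 5.8447 / 3.553
k = 1.645

1.645


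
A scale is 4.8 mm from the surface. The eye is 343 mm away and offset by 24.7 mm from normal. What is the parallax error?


error = h * offset / d
= 4.8 * 24.7 / 343
= 0.3457

0.3457


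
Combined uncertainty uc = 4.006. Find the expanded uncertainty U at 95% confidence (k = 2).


U = k * uc
U = 2 * 4.006
U = 8.0120

8.0120


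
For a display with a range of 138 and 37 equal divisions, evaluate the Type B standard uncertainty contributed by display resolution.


resolution = range / divisions
resolution = 138 / 37 = 3.7297297
u_res = resolution / (2*sqrt(3))
u_res = 3.7297297 / 3.4641016
u_res = 1.0767

1.0767


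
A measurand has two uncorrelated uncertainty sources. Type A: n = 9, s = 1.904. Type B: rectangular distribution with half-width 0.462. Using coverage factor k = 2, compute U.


u_A = s / sqrt(n) = 1.904 / sqrt(9) = 0.63466667
u_B = half_width / sqrt(3) = 0.462 / sqrt(3) = 0.26673582
uc = sqrt(u_A^2 + u_B^2) = sqrt(0.63466667^2 + 0.26673582^2) = 0.68844011
U = k * uc = 2 * 0.68844011
U = 1.3769

1.3769


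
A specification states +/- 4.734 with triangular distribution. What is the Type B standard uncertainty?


u_B = half_width / sqrt(6)
u_B = 4.734 / 2.4494897
u_B = 1.9326

1.9326


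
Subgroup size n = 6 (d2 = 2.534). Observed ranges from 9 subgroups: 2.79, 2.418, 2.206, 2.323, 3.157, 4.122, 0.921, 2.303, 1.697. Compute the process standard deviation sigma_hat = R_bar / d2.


R_bar = (2.79 + 2.418 + 2.206 + 2.323 + 3.157 + 4.122 + 0.921 + 2.303 + 1.697) / 9
R_bar = 21.937 / 9 = 2.4374444
sigma_hat = R_bar / d2 = 2.4374444 / 2.534 = 0.9619

0.9619


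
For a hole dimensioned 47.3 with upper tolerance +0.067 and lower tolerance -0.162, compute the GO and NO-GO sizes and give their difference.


GO = nominal - lower_tol (smallest hole = maximum material condition)
GO = 47.3 - 0.162 = 47.138
NO-GO = nominal + upper_tol (largest hole = least material condition)
NO-GO = 47.3 + 0.067 = 47.367
spread = NO-GO - GO = 47.367 - 47.138 = 0.2290

0.2290


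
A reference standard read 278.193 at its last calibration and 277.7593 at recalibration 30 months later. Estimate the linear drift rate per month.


rate = (v2 - v1) / months
= (277.7593 - 278.193) / 30
= -0.4337 / 30
= -0.0145

-0.0145


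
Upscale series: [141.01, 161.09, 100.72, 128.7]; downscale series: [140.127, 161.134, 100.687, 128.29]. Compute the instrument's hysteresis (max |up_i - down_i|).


|141.01 - 140.127| = 0.8830
|161.09 - 161.134| = 0.0440
|100.72 - 100.687| = 0.0330
|128.7 - 128.29| = 0.4100
hysteresis = max(diffs) = 0.8830

0.8830


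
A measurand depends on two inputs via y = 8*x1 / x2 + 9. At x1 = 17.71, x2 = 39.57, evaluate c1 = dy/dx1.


y = 8*x1 / x2 + 9
dy/dx1 = 8/x2
Evaluate at x2 = 39.57: c1 = 8 / 39.57
c1 = 0.2022

0.2022


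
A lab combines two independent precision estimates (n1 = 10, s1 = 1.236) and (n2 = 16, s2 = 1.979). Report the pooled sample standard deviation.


s_p = sqrt(((n1-1)*s1^2 + (n2-1)*s2^2) / (n1+n2-2))
numerator = (10-1)*1.236^2 + (16-1)*1.979^2 = 13.749264 + 58.746615 = 72.495879
denominator = 10 + 16 - 2 = 24
s_p^2 = 72.495879 / 24 = 3.0206616
s_p = sqrt(3.0206616) = 1.7380

1.7380


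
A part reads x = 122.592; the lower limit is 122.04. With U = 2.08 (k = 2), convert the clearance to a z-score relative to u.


u = U / k = 2.08 / 2 = 1.04
margin = |LSL - x| = |122.04 - 122.592| = 0.552
z = margin / u = 0.552 / 1.04
z = 0.5308

0.5308


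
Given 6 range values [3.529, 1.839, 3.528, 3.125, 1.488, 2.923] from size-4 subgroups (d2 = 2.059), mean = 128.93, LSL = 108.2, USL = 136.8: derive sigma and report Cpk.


R_bar = (3.529 + 1.839 + 3.528 + 3.125 + 1.488 + 2.923) / 6 = 2.7386667
sigma = R_bar / d2 = 2.7386667 / 2.059 = 1.3300955
Cp = (USL - LSL)/(6*sigma) = (136.8 - 108.2)/(6*1.3300955) = 3.5837
Cpu = (136.8 - 128.93)/(3*1.3300955) = 1.9723
Cpl = (128.93 - 108.2)/(3*1.3300955) = 5.1951
Cpk = min(Cpu, Cpl) = 1.9723

1.9723


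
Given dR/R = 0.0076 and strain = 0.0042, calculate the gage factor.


GF = (dR/R) / epsilon
= 0.0076 / 0.0042
= 1.8095

1.8095


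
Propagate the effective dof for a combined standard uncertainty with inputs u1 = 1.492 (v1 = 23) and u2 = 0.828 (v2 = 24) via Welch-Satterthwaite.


uc = sqrt(u1^2 + u2^2) = sqrt(1.492^2 + 0.828^2) = 1.7063552
v_eff = uc^4 / (u1^4/v1 + u2^4/v2)
= 1.7063552^4 / (1.492^4/23 + 0.828^4/24)
= 8.4776945 / 0.23503487
v_eff = 36.0699

36.0699


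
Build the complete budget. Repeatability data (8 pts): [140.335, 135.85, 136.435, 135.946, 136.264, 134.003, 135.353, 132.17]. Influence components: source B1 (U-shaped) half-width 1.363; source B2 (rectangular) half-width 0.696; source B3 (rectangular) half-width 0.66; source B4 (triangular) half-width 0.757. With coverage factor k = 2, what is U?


mean = (140.335 + 135.85 + 136.435 + 135.946 + 136.264 + 134.003 + 135.353 + 132.17) / 8 = 135.7945
s = sqrt(sum((x - mean)^2)/(n-1)) = 2.3242276
u_A = s / sqrt(n) = 2.3242276 / sqrt(8) = 0.82173855
u_B1 = 1.363 / sqrt(2) = 0.96378654
u_B2 = 0.696 / sqrt(3) = 0.40183579
u_B3 = 0.66 / sqrt(3) = 0.38105118
u_B4 = 0.757 / sqrt(6) = 0.30904396
uc = sqrt(0.82173855^2 + 0.96378654^2 + 0.40183579^2 + 0.38105118^2 + 0.30904396^2) = 1.4164459
U = k * uc = 2 * 1.4164459
U = 2.8329

2.8329


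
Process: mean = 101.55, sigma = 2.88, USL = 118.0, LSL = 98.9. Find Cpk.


Cpu = (USL - mean) / (3*sigma) = (118.0 - 101.55) / (3*2.88) = 1.9039
Cpl = (mean - LSL) / (3*sigma) = (101.55 - 98.9) / (3*2.88) = 0.3067
Cpk = min(Cpu, Cpl) = 0.3067

0.3067


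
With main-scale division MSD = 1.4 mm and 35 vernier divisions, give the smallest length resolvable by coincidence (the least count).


LC = MSD / n_div
= 1.4 / 35
= 0.0400

0.0400


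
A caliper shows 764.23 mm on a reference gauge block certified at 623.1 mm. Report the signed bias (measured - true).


Systematic error = measured - true
= 764.23 - 623.1
= 141.1300

141.1300


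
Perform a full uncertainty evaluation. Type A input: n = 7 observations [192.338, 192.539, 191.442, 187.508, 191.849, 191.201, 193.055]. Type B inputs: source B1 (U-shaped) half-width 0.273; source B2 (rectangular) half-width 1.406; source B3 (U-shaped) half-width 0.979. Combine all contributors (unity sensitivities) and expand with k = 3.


mean = (192.338 + 192.539 + 191.442 + 187.508 + 191.849 + 191.201 + 193.055) / 7 = 191.4188571
s = sqrt(sum((x - mean)^2)/(n-1)) = 1.8395802
u_A = s / sqrt(n) = 1.8395802 / sqrt(7) = 0.69529596
u_B1 = 0.273 / sqrt(2) = 0.19304015
u_B2 = 1.406 / sqrt(3) = 0.81175448
u_B3 = 0.979 / sqrt(2) = 0.69225754
uc = sqrt(0.69529596^2 + 0.19304015^2 + 0.81175448^2 + 0.69225754^2) = 1.28797
U = k * uc = 3 * 1.28797
U = 3.8639

3.8639


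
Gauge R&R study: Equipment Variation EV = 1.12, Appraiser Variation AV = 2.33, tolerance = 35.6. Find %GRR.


GRR = sqrt(EV^2 + AV^2) = sqrt(1.12^2 + 2.33^2) = 2.5852079
%GRR = GRR / tol * 100 = 2.5852079 / 35.6 * 100
%GRR = 7.2618

7.2618


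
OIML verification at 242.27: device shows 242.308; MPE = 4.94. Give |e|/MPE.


e = indication - reference = 242.308 - 242.27 = 0.0380
|e| = 0.0380
ratio = |e| / MPE = 0.0380 / 4.94
ratio = 0.0077

0.0077


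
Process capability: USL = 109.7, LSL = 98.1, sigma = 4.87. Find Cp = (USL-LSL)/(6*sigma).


Cp = (USL - LSL) / (6 * sigma)
= (109.7 - 98.1) / (6 * 4.87)
= 11.6000 / 29.2200
= 0.3970

0.3970


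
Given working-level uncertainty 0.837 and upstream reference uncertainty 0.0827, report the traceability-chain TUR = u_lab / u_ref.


TUR = u_lab / u_ref
= 0.837 / 0.0827
= 10.1209

10.1209


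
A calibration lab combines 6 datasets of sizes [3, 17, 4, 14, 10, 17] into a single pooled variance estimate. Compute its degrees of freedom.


nu = sum_i (n_i - 1)
nu = ((3 - 1) + (17 - 1) + (4 - 1) + (14 - 1) + (10 - 1) + (17 - 1))
nu = 2 + 16 + 3 + 13 + 9 + 16
nu = 59

59


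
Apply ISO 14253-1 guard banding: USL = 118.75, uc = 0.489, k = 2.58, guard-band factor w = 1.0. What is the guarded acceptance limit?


U = k * uc = 2.58 * 0.489 = 1.26162
guard band g = w * U = 1.0 * 1.26162 = 1.26162
AL = USL - g = 118.75 - 1.26162
AL = 117.4884

117.4884


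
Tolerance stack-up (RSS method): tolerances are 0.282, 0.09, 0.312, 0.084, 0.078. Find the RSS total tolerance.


RSS = sqrt(0.282^2 + 0.09^2 + 0.312^2 + 0.084^2 + 0.078^2)
= sqrt(0.198108)
= 0.4451

0.4451


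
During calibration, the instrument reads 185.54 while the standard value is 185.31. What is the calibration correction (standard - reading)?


Correction = standard - reading
= 185.31 - 185.54
= -0.2300

-0.2300


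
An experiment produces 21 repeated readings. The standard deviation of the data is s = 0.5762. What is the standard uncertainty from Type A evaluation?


u_A = s / sqrt(n)
u_A = 0.5762 / sqrt(21)
u_A = 0.5762 / 4.5825757
u_A = 0.1257

0.1257


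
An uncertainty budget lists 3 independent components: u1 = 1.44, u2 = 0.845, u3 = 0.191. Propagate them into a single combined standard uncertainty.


uc = sqrt(1.44^2 + 0.845^2 + 0.191^2)
uc = sqrt(2.824106)
uc = 1.6805

1.6805


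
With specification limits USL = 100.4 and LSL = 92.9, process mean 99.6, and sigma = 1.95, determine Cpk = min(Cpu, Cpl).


Cpu = (USL - mean) / (3*sigma) = (100.4 - 99.6) / (3*1.95) = 0.1368
Cpl = (mean - LSL) / (3*sigma) = (99.6 - 92.9) / (3*1.95) = 1.1453
Cpk = min(Cpu, Cpl) = 0.1368

0.1368


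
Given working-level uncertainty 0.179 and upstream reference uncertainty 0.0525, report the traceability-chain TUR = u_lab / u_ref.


TUR = u_lab / u_ref
= 0.179 / 0.0525
= 3.4095

3.4095


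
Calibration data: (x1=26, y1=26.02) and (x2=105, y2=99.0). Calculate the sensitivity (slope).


slope = (y2 - y1) / (x2 - x1)
= (99.0 - 26.02) / (105 - 26)
= 72.9800 / 79
= 0.9238

0.9238


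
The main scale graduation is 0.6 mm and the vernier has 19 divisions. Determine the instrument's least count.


LC = MSD / n_div
= 0.6 / 19
= 0.0316

0.0316


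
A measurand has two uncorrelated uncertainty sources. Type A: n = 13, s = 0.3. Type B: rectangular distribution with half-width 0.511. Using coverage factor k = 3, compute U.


u_A = s / sqrt(n) = 0.3 / sqrt(13) = 0.083205029
u_B = half_width / sqrt(3) = 0.511 / sqrt(3) = 0.29502599
uc = sqrt(u_A^2 + u_B^2) = sqrt(0.083205029^2 + 0.29502599^2) = 0.30653452
U = k * uc = 3 * 0.30653452
U = 0.9196

0.9196


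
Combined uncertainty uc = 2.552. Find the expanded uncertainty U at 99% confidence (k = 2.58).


U = k * uc
U = 2.58 * 2.552
U = 6.5842

6.5842


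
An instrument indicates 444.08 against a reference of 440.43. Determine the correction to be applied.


Correction = standard - reading
= 440.43 - 444.08
= -3.6500

-3.6500


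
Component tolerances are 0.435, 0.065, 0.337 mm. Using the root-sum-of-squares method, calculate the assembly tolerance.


RSS = sqrt(0.435^2 + 0.065^2 + 0.337^2)
= sqrt(0.307019)
= 0.5541

0.5541


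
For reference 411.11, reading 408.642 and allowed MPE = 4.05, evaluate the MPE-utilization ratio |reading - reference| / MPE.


e = indication - reference = 408.642 - 411.11 = -2.4680
|e| = 2.4680
ratio = |e| / MPE = 2.4680 / 4.05
ratio = 0.6094

0.6094


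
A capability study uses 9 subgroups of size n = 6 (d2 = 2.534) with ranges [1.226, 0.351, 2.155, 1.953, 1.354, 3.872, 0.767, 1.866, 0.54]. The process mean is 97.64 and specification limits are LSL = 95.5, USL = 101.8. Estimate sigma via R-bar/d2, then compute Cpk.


R_bar = (1.226 + 0.351 + 2.155 + 1.953 + 1.354 + 3.872 + 0.767 + 1.866 + 0.54) / 9 = 1.5648889
sigma = R_bar / d2 = 1.5648889 / 2.534 = 0.61755679
Cp = (USL - LSL)/(6*sigma) = (101.8 - 95.5)/(6*0.61755679) = 1.7002
Cpu = (101.8 - 97.64)/(3*0.61755679) = 2.2454
Cpl = (97.64 - 95.5)/(3*0.61755679) = 1.1551
Cpk = min(Cpu, Cpl) = 1.1551

1.1551


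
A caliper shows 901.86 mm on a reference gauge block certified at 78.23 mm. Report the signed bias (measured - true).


Systematic error = measured - true
= 901.86 - 78.23
= 823.6300

823.6300


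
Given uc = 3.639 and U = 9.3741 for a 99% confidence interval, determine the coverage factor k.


k = U / uc
k = 9.3741 / 3.639
k = 2.576

2.576


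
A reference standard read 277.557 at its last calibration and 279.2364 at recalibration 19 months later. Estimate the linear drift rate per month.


rate = (v2 - v1) / months
= (279.2364 - 277.557) / 19
= 1.6794 / 19
= 0.0884

0.0884


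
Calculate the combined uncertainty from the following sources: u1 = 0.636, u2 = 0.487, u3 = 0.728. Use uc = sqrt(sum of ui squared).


uc = sqrt(0.636^2 + 0.487^2 + 0.728^2)
uc = sqrt(1.171649)
uc = 1.0824

1.0824


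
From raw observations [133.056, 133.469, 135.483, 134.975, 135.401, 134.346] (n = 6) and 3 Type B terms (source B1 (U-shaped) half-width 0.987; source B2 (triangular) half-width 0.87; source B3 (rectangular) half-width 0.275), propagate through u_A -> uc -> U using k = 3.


mean = (133.056 + 133.469 + 135.483 + 134.975 + 135.401 + 134.346) / 6 = 134.455
s = sqrt(sum((x - mean)^2)/(n-1)) = 1.0162065
u_A = s / sqrt(n) = 1.0162065 / sqrt(6) = 0.41486457
u_B1 = 0.987 / sqrt(2) = 0.69791439
u_B2 = 0.87 / sqrt(6) = 0.35517601
u_B3 = 0.275 / sqrt(3) = 0.15877132
uc = sqrt(0.41486457^2 + 0.69791439^2 + 0.35517601^2 + 0.15877132^2) = 0.90030852
U = k * uc = 3 * 0.90030852
U = 2.7009

2.7009


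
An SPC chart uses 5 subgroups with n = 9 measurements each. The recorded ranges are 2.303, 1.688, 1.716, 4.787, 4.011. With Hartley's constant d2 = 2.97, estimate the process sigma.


R_bar = (2.303 + 1.688 + 1.716 + 4.787 + 4.011) / 5
R_bar = 14.505 / 5 = 2.901
sigma_hat = R_bar / d2 = 2.901 / 2.97 = 0.9768

0.9768


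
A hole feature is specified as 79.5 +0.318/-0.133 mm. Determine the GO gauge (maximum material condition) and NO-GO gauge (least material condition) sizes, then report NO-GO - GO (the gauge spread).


GO = nominal - lower_tol (smallest hole = maximum material condition)
GO = 79.5 - 0.133 = 79.367
NO-GO = nominal + upper_tol (largest hole = least material condition)
NO-GO = 79.5 + 0.318 = 79.818
spread = NO-GO - GO = 79.818 - 79.367 = 0.4510

0.4510


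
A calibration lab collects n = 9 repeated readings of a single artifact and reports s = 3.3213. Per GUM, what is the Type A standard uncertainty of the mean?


u_A = s / sqrt(n)
u_A = 3.3213 / sqrt(9)
u_A = 3.3213 / 3
u_A = 1.1071

1.1071


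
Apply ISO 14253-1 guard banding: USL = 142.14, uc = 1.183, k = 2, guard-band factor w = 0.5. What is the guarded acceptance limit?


U = k * uc = 2 * 1.183 = 2.366
guard band g = w * U = 0.5 * 2.366 = 1.183
AL = USL - g = 142.14 - 1.183
AL = 140.9570

140.9570


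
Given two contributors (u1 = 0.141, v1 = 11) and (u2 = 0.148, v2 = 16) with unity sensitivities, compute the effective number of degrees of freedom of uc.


uc = sqrt(u1^2 + u2^2) = sqrt(0.141^2 + 0.148^2) = 0.2044138
v_eff = uc^4 / (u1^4/v1 + u2^4/v2)
= 0.2044138^4 / (0.141^4/11 + 0.148^4/16)
= 0.0017459864 / 6.5918772e-05
v_eff = 26.4869

26.4869


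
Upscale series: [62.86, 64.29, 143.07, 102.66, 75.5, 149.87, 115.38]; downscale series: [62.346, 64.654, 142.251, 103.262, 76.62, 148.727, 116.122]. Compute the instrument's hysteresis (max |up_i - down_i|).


|62.86 - 62.346| = 0.5140
|64.29 - 64.654| = 0.3640
|143.07 - 142.251| = 0.8190
|102.66 - 103.262| = 0.6020
|75.5 - 76.62| = 1.1200
|149.87 - 148.727| = 1.1430
|115.38 - 116.122| = 0.7420
hysteresis = max(diffs) = 1.1430

1.1430


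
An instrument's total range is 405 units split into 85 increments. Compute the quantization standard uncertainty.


resolution = range / divisions
resolution = 405 / 85 = 4.7647059
u_res = resolution / (2*sqrt(3))
u_res = 4.7647059 / 3.4641016
u_res = 1.3755

1.3755


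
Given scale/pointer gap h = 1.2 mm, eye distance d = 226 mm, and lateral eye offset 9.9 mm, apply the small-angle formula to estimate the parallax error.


error = h * offset / d
= 1.2 * 9.9 / 226
= 0.0526

0.0526


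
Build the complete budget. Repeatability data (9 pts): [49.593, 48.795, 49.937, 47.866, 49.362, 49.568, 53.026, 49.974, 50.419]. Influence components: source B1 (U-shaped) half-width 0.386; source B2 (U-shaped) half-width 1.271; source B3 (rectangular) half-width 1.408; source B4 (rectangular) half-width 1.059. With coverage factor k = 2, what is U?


mean = (49.593 + 48.795 + 49.937 + 47.866 + 49.362 + 49.568 + 53.026 + 49.974 + 50.419) / 9 = 49.83777778
s = sqrt(sum((x - mean)^2)/(n-1)) = 1.4082496
u_A = s / sqrt(n) = 1.4082496 / sqrt(9) = 0.46941653
u_B1 = 0.386 / sqrt(2) = 0.27294322
u_B2 = 1.271 / sqrt(2) = 0.89873272
u_B3 = 1.408 / sqrt(3) = 0.81290918
u_B4 = 1.059 / sqrt(3) = 0.61141394
uc = sqrt(0.46941653^2 + 0.27294322^2 + 0.89873272^2 + 0.81290918^2 + 0.61141394^2) = 1.461923
U = k * uc = 2 * 1.461923
U = 2.9238

2.9238


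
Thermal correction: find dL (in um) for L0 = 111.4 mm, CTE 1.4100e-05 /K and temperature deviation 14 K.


dL = L * alpha * dT
= 111.4 * 1.4100e-05 * 14
= 0.0219904 mm
dL_um = 0.0219904 * 1000 = 21.9904 um

21.9904


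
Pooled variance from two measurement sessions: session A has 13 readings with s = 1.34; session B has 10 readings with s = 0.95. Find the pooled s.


s_p = sqrt(((n1-1)*s1^2 + (n2-1)*s2^2) / (n1+n2-2))
numerator = (13-1)*1.34^2 + (10-1)*0.95^2 = 21.5472 + 8.1225 = 29.6697
denominator = 13 + 10 - 2 = 21
s_p^2 = 29.6697 / 21 = 1.4128429
s_p = sqrt(1.4128429) = 1.1886

1.1886


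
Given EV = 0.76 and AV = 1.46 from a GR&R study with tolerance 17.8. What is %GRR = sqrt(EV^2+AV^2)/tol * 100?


GRR = sqrt(EV^2 + AV^2) = sqrt(0.76^2 + 1.46^2) = 1.6459648
%GRR = GRR / tol * 100 = 1.6459648 / 17.8 * 100
%GRR = 9.2470

9.2470


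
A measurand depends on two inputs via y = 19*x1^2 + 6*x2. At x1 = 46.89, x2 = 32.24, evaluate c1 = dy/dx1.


y = 19*x1^2 + 6*x2
dy/dx1 = 2*19*x1
Evaluate at x1 = 46.89: c1 = 38 * 46.89
c1 = 1781.8200

1781.8200


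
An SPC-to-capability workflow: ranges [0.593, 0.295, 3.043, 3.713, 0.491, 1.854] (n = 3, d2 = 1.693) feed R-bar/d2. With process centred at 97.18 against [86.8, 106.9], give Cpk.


R_bar = (0.593 + 0.295 + 3.043 + 3.713 + 0.491 + 1.854) / 6 = 1.6648333
sigma = R_bar / d2 = 1.6648333 / 1.693 = 0.98336285
Cp = (USL - LSL)/(6*sigma) = (106.9 - 86.8)/(6*0.98336285) = 3.4067
Cpu = (106.9 - 97.18)/(3*0.98336285) = 3.2948
Cpl = (97.18 - 86.8)/(3*0.98336285) = 3.5185
Cpk = min(Cpu, Cpl) = 3.2948

3.2948
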